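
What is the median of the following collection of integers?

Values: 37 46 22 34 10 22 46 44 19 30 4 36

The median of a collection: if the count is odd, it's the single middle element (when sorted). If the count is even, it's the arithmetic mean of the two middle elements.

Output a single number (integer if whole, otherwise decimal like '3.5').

Step 1: insert 37 -> lo=[37] (size 1, max 37) hi=[] (size 0) -> median=37
Step 2: insert 46 -> lo=[37] (size 1, max 37) hi=[46] (size 1, min 46) -> median=41.5
Step 3: insert 22 -> lo=[22, 37] (size 2, max 37) hi=[46] (size 1, min 46) -> median=37
Step 4: insert 34 -> lo=[22, 34] (size 2, max 34) hi=[37, 46] (size 2, min 37) -> median=35.5
Step 5: insert 10 -> lo=[10, 22, 34] (size 3, max 34) hi=[37, 46] (size 2, min 37) -> median=34
Step 6: insert 22 -> lo=[10, 22, 22] (size 3, max 22) hi=[34, 37, 46] (size 3, min 34) -> median=28
Step 7: insert 46 -> lo=[10, 22, 22, 34] (size 4, max 34) hi=[37, 46, 46] (size 3, min 37) -> median=34
Step 8: insert 44 -> lo=[10, 22, 22, 34] (size 4, max 34) hi=[37, 44, 46, 46] (size 4, min 37) -> median=35.5
Step 9: insert 19 -> lo=[10, 19, 22, 22, 34] (size 5, max 34) hi=[37, 44, 46, 46] (size 4, min 37) -> median=34
Step 10: insert 30 -> lo=[10, 19, 22, 22, 30] (size 5, max 30) hi=[34, 37, 44, 46, 46] (size 5, min 34) -> median=32
Step 11: insert 4 -> lo=[4, 10, 19, 22, 22, 30] (size 6, max 30) hi=[34, 37, 44, 46, 46] (size 5, min 34) -> median=30
Step 12: insert 36 -> lo=[4, 10, 19, 22, 22, 30] (size 6, max 30) hi=[34, 36, 37, 44, 46, 46] (size 6, min 34) -> median=32

Answer: 32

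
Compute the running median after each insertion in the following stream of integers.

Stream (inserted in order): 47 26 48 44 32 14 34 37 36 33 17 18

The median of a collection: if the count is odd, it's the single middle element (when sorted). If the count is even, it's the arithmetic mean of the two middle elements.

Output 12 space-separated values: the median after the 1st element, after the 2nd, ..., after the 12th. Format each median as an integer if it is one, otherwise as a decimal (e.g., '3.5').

Step 1: insert 47 -> lo=[47] (size 1, max 47) hi=[] (size 0) -> median=47
Step 2: insert 26 -> lo=[26] (size 1, max 26) hi=[47] (size 1, min 47) -> median=36.5
Step 3: insert 48 -> lo=[26, 47] (size 2, max 47) hi=[48] (size 1, min 48) -> median=47
Step 4: insert 44 -> lo=[26, 44] (size 2, max 44) hi=[47, 48] (size 2, min 47) -> median=45.5
Step 5: insert 32 -> lo=[26, 32, 44] (size 3, max 44) hi=[47, 48] (size 2, min 47) -> median=44
Step 6: insert 14 -> lo=[14, 26, 32] (size 3, max 32) hi=[44, 47, 48] (size 3, min 44) -> median=38
Step 7: insert 34 -> lo=[14, 26, 32, 34] (size 4, max 34) hi=[44, 47, 48] (size 3, min 44) -> median=34
Step 8: insert 37 -> lo=[14, 26, 32, 34] (size 4, max 34) hi=[37, 44, 47, 48] (size 4, min 37) -> median=35.5
Step 9: insert 36 -> lo=[14, 26, 32, 34, 36] (size 5, max 36) hi=[37, 44, 47, 48] (size 4, min 37) -> median=36
Step 10: insert 33 -> lo=[14, 26, 32, 33, 34] (size 5, max 34) hi=[36, 37, 44, 47, 48] (size 5, min 36) -> median=35
Step 11: insert 17 -> lo=[14, 17, 26, 32, 33, 34] (size 6, max 34) hi=[36, 37, 44, 47, 48] (size 5, min 36) -> median=34
Step 12: insert 18 -> lo=[14, 17, 18, 26, 32, 33] (size 6, max 33) hi=[34, 36, 37, 44, 47, 48] (size 6, min 34) -> median=33.5

Answer: 47 36.5 47 45.5 44 38 34 35.5 36 35 34 33.5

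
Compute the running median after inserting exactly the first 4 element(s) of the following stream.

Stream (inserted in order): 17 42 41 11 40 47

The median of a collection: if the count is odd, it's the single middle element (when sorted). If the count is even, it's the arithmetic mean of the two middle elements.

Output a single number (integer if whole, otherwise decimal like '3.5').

Answer: 29

Derivation:
Step 1: insert 17 -> lo=[17] (size 1, max 17) hi=[] (size 0) -> median=17
Step 2: insert 42 -> lo=[17] (size 1, max 17) hi=[42] (size 1, min 42) -> median=29.5
Step 3: insert 41 -> lo=[17, 41] (size 2, max 41) hi=[42] (size 1, min 42) -> median=41
Step 4: insert 11 -> lo=[11, 17] (size 2, max 17) hi=[41, 42] (size 2, min 41) -> median=29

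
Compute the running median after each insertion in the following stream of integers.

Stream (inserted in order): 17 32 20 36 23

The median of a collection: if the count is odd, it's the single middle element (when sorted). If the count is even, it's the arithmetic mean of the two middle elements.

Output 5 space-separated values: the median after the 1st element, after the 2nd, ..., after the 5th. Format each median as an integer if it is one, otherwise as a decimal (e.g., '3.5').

Step 1: insert 17 -> lo=[17] (size 1, max 17) hi=[] (size 0) -> median=17
Step 2: insert 32 -> lo=[17] (size 1, max 17) hi=[32] (size 1, min 32) -> median=24.5
Step 3: insert 20 -> lo=[17, 20] (size 2, max 20) hi=[32] (size 1, min 32) -> median=20
Step 4: insert 36 -> lo=[17, 20] (size 2, max 20) hi=[32, 36] (size 2, min 32) -> median=26
Step 5: insert 23 -> lo=[17, 20, 23] (size 3, max 23) hi=[32, 36] (size 2, min 32) -> median=23

Answer: 17 24.5 20 26 23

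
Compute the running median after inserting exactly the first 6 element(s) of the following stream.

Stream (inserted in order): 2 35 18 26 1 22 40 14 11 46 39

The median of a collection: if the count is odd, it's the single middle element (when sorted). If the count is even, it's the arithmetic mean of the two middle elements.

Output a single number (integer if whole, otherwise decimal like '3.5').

Answer: 20

Derivation:
Step 1: insert 2 -> lo=[2] (size 1, max 2) hi=[] (size 0) -> median=2
Step 2: insert 35 -> lo=[2] (size 1, max 2) hi=[35] (size 1, min 35) -> median=18.5
Step 3: insert 18 -> lo=[2, 18] (size 2, max 18) hi=[35] (size 1, min 35) -> median=18
Step 4: insert 26 -> lo=[2, 18] (size 2, max 18) hi=[26, 35] (size 2, min 26) -> median=22
Step 5: insert 1 -> lo=[1, 2, 18] (size 3, max 18) hi=[26, 35] (size 2, min 26) -> median=18
Step 6: insert 22 -> lo=[1, 2, 18] (size 3, max 18) hi=[22, 26, 35] (size 3, min 22) -> median=20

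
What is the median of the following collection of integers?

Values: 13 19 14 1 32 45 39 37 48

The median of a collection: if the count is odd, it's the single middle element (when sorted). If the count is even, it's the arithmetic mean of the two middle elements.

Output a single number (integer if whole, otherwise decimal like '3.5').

Step 1: insert 13 -> lo=[13] (size 1, max 13) hi=[] (size 0) -> median=13
Step 2: insert 19 -> lo=[13] (size 1, max 13) hi=[19] (size 1, min 19) -> median=16
Step 3: insert 14 -> lo=[13, 14] (size 2, max 14) hi=[19] (size 1, min 19) -> median=14
Step 4: insert 1 -> lo=[1, 13] (size 2, max 13) hi=[14, 19] (size 2, min 14) -> median=13.5
Step 5: insert 32 -> lo=[1, 13, 14] (size 3, max 14) hi=[19, 32] (size 2, min 19) -> median=14
Step 6: insert 45 -> lo=[1, 13, 14] (size 3, max 14) hi=[19, 32, 45] (size 3, min 19) -> median=16.5
Step 7: insert 39 -> lo=[1, 13, 14, 19] (size 4, max 19) hi=[32, 39, 45] (size 3, min 32) -> median=19
Step 8: insert 37 -> lo=[1, 13, 14, 19] (size 4, max 19) hi=[32, 37, 39, 45] (size 4, min 32) -> median=25.5
Step 9: insert 48 -> lo=[1, 13, 14, 19, 32] (size 5, max 32) hi=[37, 39, 45, 48] (size 4, min 37) -> median=32

Answer: 32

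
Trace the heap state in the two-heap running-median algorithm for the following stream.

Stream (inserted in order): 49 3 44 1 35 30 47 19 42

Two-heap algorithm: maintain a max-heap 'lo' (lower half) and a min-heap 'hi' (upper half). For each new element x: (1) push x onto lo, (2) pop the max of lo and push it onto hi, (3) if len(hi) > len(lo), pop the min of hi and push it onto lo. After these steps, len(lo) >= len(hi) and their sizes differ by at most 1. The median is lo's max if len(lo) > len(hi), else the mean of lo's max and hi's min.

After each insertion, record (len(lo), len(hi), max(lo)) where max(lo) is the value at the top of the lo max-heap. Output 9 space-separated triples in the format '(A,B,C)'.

Step 1: insert 49 -> lo=[49] hi=[] -> (len(lo)=1, len(hi)=0, max(lo)=49)
Step 2: insert 3 -> lo=[3] hi=[49] -> (len(lo)=1, len(hi)=1, max(lo)=3)
Step 3: insert 44 -> lo=[3, 44] hi=[49] -> (len(lo)=2, len(hi)=1, max(lo)=44)
Step 4: insert 1 -> lo=[1, 3] hi=[44, 49] -> (len(lo)=2, len(hi)=2, max(lo)=3)
Step 5: insert 35 -> lo=[1, 3, 35] hi=[44, 49] -> (len(lo)=3, len(hi)=2, max(lo)=35)
Step 6: insert 30 -> lo=[1, 3, 30] hi=[35, 44, 49] -> (len(lo)=3, len(hi)=3, max(lo)=30)
Step 7: insert 47 -> lo=[1, 3, 30, 35] hi=[44, 47, 49] -> (len(lo)=4, len(hi)=3, max(lo)=35)
Step 8: insert 19 -> lo=[1, 3, 19, 30] hi=[35, 44, 47, 49] -> (len(lo)=4, len(hi)=4, max(lo)=30)
Step 9: insert 42 -> lo=[1, 3, 19, 30, 35] hi=[42, 44, 47, 49] -> (len(lo)=5, len(hi)=4, max(lo)=35)

Answer: (1,0,49) (1,1,3) (2,1,44) (2,2,3) (3,2,35) (3,3,30) (4,3,35) (4,4,30) (5,4,35)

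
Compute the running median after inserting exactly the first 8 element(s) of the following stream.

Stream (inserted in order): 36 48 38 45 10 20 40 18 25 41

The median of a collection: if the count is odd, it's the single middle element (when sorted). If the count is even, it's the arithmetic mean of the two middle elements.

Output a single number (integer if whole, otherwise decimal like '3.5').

Answer: 37

Derivation:
Step 1: insert 36 -> lo=[36] (size 1, max 36) hi=[] (size 0) -> median=36
Step 2: insert 48 -> lo=[36] (size 1, max 36) hi=[48] (size 1, min 48) -> median=42
Step 3: insert 38 -> lo=[36, 38] (size 2, max 38) hi=[48] (size 1, min 48) -> median=38
Step 4: insert 45 -> lo=[36, 38] (size 2, max 38) hi=[45, 48] (size 2, min 45) -> median=41.5
Step 5: insert 10 -> lo=[10, 36, 38] (size 3, max 38) hi=[45, 48] (size 2, min 45) -> median=38
Step 6: insert 20 -> lo=[10, 20, 36] (size 3, max 36) hi=[38, 45, 48] (size 3, min 38) -> median=37
Step 7: insert 40 -> lo=[10, 20, 36, 38] (size 4, max 38) hi=[40, 45, 48] (size 3, min 40) -> median=38
Step 8: insert 18 -> lo=[10, 18, 20, 36] (size 4, max 36) hi=[38, 40, 45, 48] (size 4, min 38) -> median=37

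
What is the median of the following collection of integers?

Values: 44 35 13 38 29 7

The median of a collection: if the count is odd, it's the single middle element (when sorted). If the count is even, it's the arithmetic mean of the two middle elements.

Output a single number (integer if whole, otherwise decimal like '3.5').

Step 1: insert 44 -> lo=[44] (size 1, max 44) hi=[] (size 0) -> median=44
Step 2: insert 35 -> lo=[35] (size 1, max 35) hi=[44] (size 1, min 44) -> median=39.5
Step 3: insert 13 -> lo=[13, 35] (size 2, max 35) hi=[44] (size 1, min 44) -> median=35
Step 4: insert 38 -> lo=[13, 35] (size 2, max 35) hi=[38, 44] (size 2, min 38) -> median=36.5
Step 5: insert 29 -> lo=[13, 29, 35] (size 3, max 35) hi=[38, 44] (size 2, min 38) -> median=35
Step 6: insert 7 -> lo=[7, 13, 29] (size 3, max 29) hi=[35, 38, 44] (size 3, min 35) -> median=32

Answer: 32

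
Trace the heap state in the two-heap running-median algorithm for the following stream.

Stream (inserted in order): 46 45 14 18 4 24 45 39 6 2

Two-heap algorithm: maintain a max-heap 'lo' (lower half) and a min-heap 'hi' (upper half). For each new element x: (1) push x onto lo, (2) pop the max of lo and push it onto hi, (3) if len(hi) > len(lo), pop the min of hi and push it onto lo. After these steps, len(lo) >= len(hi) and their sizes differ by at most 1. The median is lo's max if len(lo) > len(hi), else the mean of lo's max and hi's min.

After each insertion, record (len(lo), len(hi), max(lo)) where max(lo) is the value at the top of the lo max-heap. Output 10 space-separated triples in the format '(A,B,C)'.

Step 1: insert 46 -> lo=[46] hi=[] -> (len(lo)=1, len(hi)=0, max(lo)=46)
Step 2: insert 45 -> lo=[45] hi=[46] -> (len(lo)=1, len(hi)=1, max(lo)=45)
Step 3: insert 14 -> lo=[14, 45] hi=[46] -> (len(lo)=2, len(hi)=1, max(lo)=45)
Step 4: insert 18 -> lo=[14, 18] hi=[45, 46] -> (len(lo)=2, len(hi)=2, max(lo)=18)
Step 5: insert 4 -> lo=[4, 14, 18] hi=[45, 46] -> (len(lo)=3, len(hi)=2, max(lo)=18)
Step 6: insert 24 -> lo=[4, 14, 18] hi=[24, 45, 46] -> (len(lo)=3, len(hi)=3, max(lo)=18)
Step 7: insert 45 -> lo=[4, 14, 18, 24] hi=[45, 45, 46] -> (len(lo)=4, len(hi)=3, max(lo)=24)
Step 8: insert 39 -> lo=[4, 14, 18, 24] hi=[39, 45, 45, 46] -> (len(lo)=4, len(hi)=4, max(lo)=24)
Step 9: insert 6 -> lo=[4, 6, 14, 18, 24] hi=[39, 45, 45, 46] -> (len(lo)=5, len(hi)=4, max(lo)=24)
Step 10: insert 2 -> lo=[2, 4, 6, 14, 18] hi=[24, 39, 45, 45, 46] -> (len(lo)=5, len(hi)=5, max(lo)=18)

Answer: (1,0,46) (1,1,45) (2,1,45) (2,2,18) (3,2,18) (3,3,18) (4,3,24) (4,4,24) (5,4,24) (5,5,18)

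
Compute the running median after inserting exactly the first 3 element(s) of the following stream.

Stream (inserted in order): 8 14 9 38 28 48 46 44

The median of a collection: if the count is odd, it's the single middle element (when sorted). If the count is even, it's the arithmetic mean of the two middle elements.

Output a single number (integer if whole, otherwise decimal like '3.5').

Answer: 9

Derivation:
Step 1: insert 8 -> lo=[8] (size 1, max 8) hi=[] (size 0) -> median=8
Step 2: insert 14 -> lo=[8] (size 1, max 8) hi=[14] (size 1, min 14) -> median=11
Step 3: insert 9 -> lo=[8, 9] (size 2, max 9) hi=[14] (size 1, min 14) -> median=9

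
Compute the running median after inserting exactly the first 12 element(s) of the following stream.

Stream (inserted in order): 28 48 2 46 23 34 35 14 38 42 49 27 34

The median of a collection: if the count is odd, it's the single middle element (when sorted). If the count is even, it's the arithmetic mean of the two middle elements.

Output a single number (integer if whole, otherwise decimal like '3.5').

Step 1: insert 28 -> lo=[28] (size 1, max 28) hi=[] (size 0) -> median=28
Step 2: insert 48 -> lo=[28] (size 1, max 28) hi=[48] (size 1, min 48) -> median=38
Step 3: insert 2 -> lo=[2, 28] (size 2, max 28) hi=[48] (size 1, min 48) -> median=28
Step 4: insert 46 -> lo=[2, 28] (size 2, max 28) hi=[46, 48] (size 2, min 46) -> median=37
Step 5: insert 23 -> lo=[2, 23, 28] (size 3, max 28) hi=[46, 48] (size 2, min 46) -> median=28
Step 6: insert 34 -> lo=[2, 23, 28] (size 3, max 28) hi=[34, 46, 48] (size 3, min 34) -> median=31
Step 7: insert 35 -> lo=[2, 23, 28, 34] (size 4, max 34) hi=[35, 46, 48] (size 3, min 35) -> median=34
Step 8: insert 14 -> lo=[2, 14, 23, 28] (size 4, max 28) hi=[34, 35, 46, 48] (size 4, min 34) -> median=31
Step 9: insert 38 -> lo=[2, 14, 23, 28, 34] (size 5, max 34) hi=[35, 38, 46, 48] (size 4, min 35) -> median=34
Step 10: insert 42 -> lo=[2, 14, 23, 28, 34] (size 5, max 34) hi=[35, 38, 42, 46, 48] (size 5, min 35) -> median=34.5
Step 11: insert 49 -> lo=[2, 14, 23, 28, 34, 35] (size 6, max 35) hi=[38, 42, 46, 48, 49] (size 5, min 38) -> median=35
Step 12: insert 27 -> lo=[2, 14, 23, 27, 28, 34] (size 6, max 34) hi=[35, 38, 42, 46, 48, 49] (size 6, min 35) -> median=34.5

Answer: 34.5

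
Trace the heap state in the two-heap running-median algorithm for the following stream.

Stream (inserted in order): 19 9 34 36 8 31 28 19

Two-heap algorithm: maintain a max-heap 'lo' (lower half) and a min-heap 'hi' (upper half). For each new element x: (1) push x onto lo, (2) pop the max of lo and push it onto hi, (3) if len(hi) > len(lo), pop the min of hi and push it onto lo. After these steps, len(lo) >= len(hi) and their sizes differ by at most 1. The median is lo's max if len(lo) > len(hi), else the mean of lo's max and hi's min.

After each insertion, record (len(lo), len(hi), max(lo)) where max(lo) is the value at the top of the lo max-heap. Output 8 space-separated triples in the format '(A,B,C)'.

Step 1: insert 19 -> lo=[19] hi=[] -> (len(lo)=1, len(hi)=0, max(lo)=19)
Step 2: insert 9 -> lo=[9] hi=[19] -> (len(lo)=1, len(hi)=1, max(lo)=9)
Step 3: insert 34 -> lo=[9, 19] hi=[34] -> (len(lo)=2, len(hi)=1, max(lo)=19)
Step 4: insert 36 -> lo=[9, 19] hi=[34, 36] -> (len(lo)=2, len(hi)=2, max(lo)=19)
Step 5: insert 8 -> lo=[8, 9, 19] hi=[34, 36] -> (len(lo)=3, len(hi)=2, max(lo)=19)
Step 6: insert 31 -> lo=[8, 9, 19] hi=[31, 34, 36] -> (len(lo)=3, len(hi)=3, max(lo)=19)
Step 7: insert 28 -> lo=[8, 9, 19, 28] hi=[31, 34, 36] -> (len(lo)=4, len(hi)=3, max(lo)=28)
Step 8: insert 19 -> lo=[8, 9, 19, 19] hi=[28, 31, 34, 36] -> (len(lo)=4, len(hi)=4, max(lo)=19)

Answer: (1,0,19) (1,1,9) (2,1,19) (2,2,19) (3,2,19) (3,3,19) (4,3,28) (4,4,19)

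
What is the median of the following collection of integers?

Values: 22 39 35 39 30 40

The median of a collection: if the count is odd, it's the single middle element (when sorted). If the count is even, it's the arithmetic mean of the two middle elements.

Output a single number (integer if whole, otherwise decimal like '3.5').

Step 1: insert 22 -> lo=[22] (size 1, max 22) hi=[] (size 0) -> median=22
Step 2: insert 39 -> lo=[22] (size 1, max 22) hi=[39] (size 1, min 39) -> median=30.5
Step 3: insert 35 -> lo=[22, 35] (size 2, max 35) hi=[39] (size 1, min 39) -> median=35
Step 4: insert 39 -> lo=[22, 35] (size 2, max 35) hi=[39, 39] (size 2, min 39) -> median=37
Step 5: insert 30 -> lo=[22, 30, 35] (size 3, max 35) hi=[39, 39] (size 2, min 39) -> median=35
Step 6: insert 40 -> lo=[22, 30, 35] (size 3, max 35) hi=[39, 39, 40] (size 3, min 39) -> median=37

Answer: 37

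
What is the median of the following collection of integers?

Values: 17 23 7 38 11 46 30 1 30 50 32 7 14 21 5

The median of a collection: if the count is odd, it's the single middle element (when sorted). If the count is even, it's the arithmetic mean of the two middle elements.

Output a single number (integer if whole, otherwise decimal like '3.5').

Answer: 21

Derivation:
Step 1: insert 17 -> lo=[17] (size 1, max 17) hi=[] (size 0) -> median=17
Step 2: insert 23 -> lo=[17] (size 1, max 17) hi=[23] (size 1, min 23) -> median=20
Step 3: insert 7 -> lo=[7, 17] (size 2, max 17) hi=[23] (size 1, min 23) -> median=17
Step 4: insert 38 -> lo=[7, 17] (size 2, max 17) hi=[23, 38] (size 2, min 23) -> median=20
Step 5: insert 11 -> lo=[7, 11, 17] (size 3, max 17) hi=[23, 38] (size 2, min 23) -> median=17
Step 6: insert 46 -> lo=[7, 11, 17] (size 3, max 17) hi=[23, 38, 46] (size 3, min 23) -> median=20
Step 7: insert 30 -> lo=[7, 11, 17, 23] (size 4, max 23) hi=[30, 38, 46] (size 3, min 30) -> median=23
Step 8: insert 1 -> lo=[1, 7, 11, 17] (size 4, max 17) hi=[23, 30, 38, 46] (size 4, min 23) -> median=20
Step 9: insert 30 -> lo=[1, 7, 11, 17, 23] (size 5, max 23) hi=[30, 30, 38, 46] (size 4, min 30) -> median=23
Step 10: insert 50 -> lo=[1, 7, 11, 17, 23] (size 5, max 23) hi=[30, 30, 38, 46, 50] (size 5, min 30) -> median=26.5
Step 11: insert 32 -> lo=[1, 7, 11, 17, 23, 30] (size 6, max 30) hi=[30, 32, 38, 46, 50] (size 5, min 30) -> median=30
Step 12: insert 7 -> lo=[1, 7, 7, 11, 17, 23] (size 6, max 23) hi=[30, 30, 32, 38, 46, 50] (size 6, min 30) -> median=26.5
Step 13: insert 14 -> lo=[1, 7, 7, 11, 14, 17, 23] (size 7, max 23) hi=[30, 30, 32, 38, 46, 50] (size 6, min 30) -> median=23
Step 14: insert 21 -> lo=[1, 7, 7, 11, 14, 17, 21] (size 7, max 21) hi=[23, 30, 30, 32, 38, 46, 50] (size 7, min 23) -> median=22
Step 15: insert 5 -> lo=[1, 5, 7, 7, 11, 14, 17, 21] (size 8, max 21) hi=[23, 30, 30, 32, 38, 46, 50] (size 7, min 23) -> median=21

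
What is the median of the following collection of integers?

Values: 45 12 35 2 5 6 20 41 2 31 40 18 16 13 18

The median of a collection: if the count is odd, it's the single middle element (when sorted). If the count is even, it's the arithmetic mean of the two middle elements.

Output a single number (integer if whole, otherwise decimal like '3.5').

Answer: 18

Derivation:
Step 1: insert 45 -> lo=[45] (size 1, max 45) hi=[] (size 0) -> median=45
Step 2: insert 12 -> lo=[12] (size 1, max 12) hi=[45] (size 1, min 45) -> median=28.5
Step 3: insert 35 -> lo=[12, 35] (size 2, max 35) hi=[45] (size 1, min 45) -> median=35
Step 4: insert 2 -> lo=[2, 12] (size 2, max 12) hi=[35, 45] (size 2, min 35) -> median=23.5
Step 5: insert 5 -> lo=[2, 5, 12] (size 3, max 12) hi=[35, 45] (size 2, min 35) -> median=12
Step 6: insert 6 -> lo=[2, 5, 6] (size 3, max 6) hi=[12, 35, 45] (size 3, min 12) -> median=9
Step 7: insert 20 -> lo=[2, 5, 6, 12] (size 4, max 12) hi=[20, 35, 45] (size 3, min 20) -> median=12
Step 8: insert 41 -> lo=[2, 5, 6, 12] (size 4, max 12) hi=[20, 35, 41, 45] (size 4, min 20) -> median=16
Step 9: insert 2 -> lo=[2, 2, 5, 6, 12] (size 5, max 12) hi=[20, 35, 41, 45] (size 4, min 20) -> median=12
Step 10: insert 31 -> lo=[2, 2, 5, 6, 12] (size 5, max 12) hi=[20, 31, 35, 41, 45] (size 5, min 20) -> median=16
Step 11: insert 40 -> lo=[2, 2, 5, 6, 12, 20] (size 6, max 20) hi=[31, 35, 40, 41, 45] (size 5, min 31) -> median=20
Step 12: insert 18 -> lo=[2, 2, 5, 6, 12, 18] (size 6, max 18) hi=[20, 31, 35, 40, 41, 45] (size 6, min 20) -> median=19
Step 13: insert 16 -> lo=[2, 2, 5, 6, 12, 16, 18] (size 7, max 18) hi=[20, 31, 35, 40, 41, 45] (size 6, min 20) -> median=18
Step 14: insert 13 -> lo=[2, 2, 5, 6, 12, 13, 16] (size 7, max 16) hi=[18, 20, 31, 35, 40, 41, 45] (size 7, min 18) -> median=17
Step 15: insert 18 -> lo=[2, 2, 5, 6, 12, 13, 16, 18] (size 8, max 18) hi=[18, 20, 31, 35, 40, 41, 45] (size 7, min 18) -> median=18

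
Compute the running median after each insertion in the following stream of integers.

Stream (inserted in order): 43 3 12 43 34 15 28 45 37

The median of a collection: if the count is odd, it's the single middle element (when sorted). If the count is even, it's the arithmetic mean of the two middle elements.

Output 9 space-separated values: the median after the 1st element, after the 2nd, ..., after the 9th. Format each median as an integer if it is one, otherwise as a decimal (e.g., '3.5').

Answer: 43 23 12 27.5 34 24.5 28 31 34

Derivation:
Step 1: insert 43 -> lo=[43] (size 1, max 43) hi=[] (size 0) -> median=43
Step 2: insert 3 -> lo=[3] (size 1, max 3) hi=[43] (size 1, min 43) -> median=23
Step 3: insert 12 -> lo=[3, 12] (size 2, max 12) hi=[43] (size 1, min 43) -> median=12
Step 4: insert 43 -> lo=[3, 12] (size 2, max 12) hi=[43, 43] (size 2, min 43) -> median=27.5
Step 5: insert 34 -> lo=[3, 12, 34] (size 3, max 34) hi=[43, 43] (size 2, min 43) -> median=34
Step 6: insert 15 -> lo=[3, 12, 15] (size 3, max 15) hi=[34, 43, 43] (size 3, min 34) -> median=24.5
Step 7: insert 28 -> lo=[3, 12, 15, 28] (size 4, max 28) hi=[34, 43, 43] (size 3, min 34) -> median=28
Step 8: insert 45 -> lo=[3, 12, 15, 28] (size 4, max 28) hi=[34, 43, 43, 45] (size 4, min 34) -> median=31
Step 9: insert 37 -> lo=[3, 12, 15, 28, 34] (size 5, max 34) hi=[37, 43, 43, 45] (size 4, min 37) -> median=34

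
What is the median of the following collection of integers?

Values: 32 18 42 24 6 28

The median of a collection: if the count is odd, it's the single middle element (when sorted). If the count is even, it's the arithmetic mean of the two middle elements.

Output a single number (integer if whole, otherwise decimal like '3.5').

Answer: 26

Derivation:
Step 1: insert 32 -> lo=[32] (size 1, max 32) hi=[] (size 0) -> median=32
Step 2: insert 18 -> lo=[18] (size 1, max 18) hi=[32] (size 1, min 32) -> median=25
Step 3: insert 42 -> lo=[18, 32] (size 2, max 32) hi=[42] (size 1, min 42) -> median=32
Step 4: insert 24 -> lo=[18, 24] (size 2, max 24) hi=[32, 42] (size 2, min 32) -> median=28
Step 5: insert 6 -> lo=[6, 18, 24] (size 3, max 24) hi=[32, 42] (size 2, min 32) -> median=24
Step 6: insert 28 -> lo=[6, 18, 24] (size 3, max 24) hi=[28, 32, 42] (size 3, min 28) -> median=26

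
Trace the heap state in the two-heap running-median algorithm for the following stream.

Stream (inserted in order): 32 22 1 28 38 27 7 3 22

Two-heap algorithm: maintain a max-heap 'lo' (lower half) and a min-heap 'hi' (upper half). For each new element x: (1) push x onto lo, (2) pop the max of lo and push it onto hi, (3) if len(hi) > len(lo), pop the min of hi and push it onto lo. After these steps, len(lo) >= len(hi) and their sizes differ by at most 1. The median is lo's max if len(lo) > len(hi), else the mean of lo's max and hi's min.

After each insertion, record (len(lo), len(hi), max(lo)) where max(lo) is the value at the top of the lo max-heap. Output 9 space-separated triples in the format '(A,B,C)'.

Answer: (1,0,32) (1,1,22) (2,1,22) (2,2,22) (3,2,28) (3,3,27) (4,3,27) (4,4,22) (5,4,22)

Derivation:
Step 1: insert 32 -> lo=[32] hi=[] -> (len(lo)=1, len(hi)=0, max(lo)=32)
Step 2: insert 22 -> lo=[22] hi=[32] -> (len(lo)=1, len(hi)=1, max(lo)=22)
Step 3: insert 1 -> lo=[1, 22] hi=[32] -> (len(lo)=2, len(hi)=1, max(lo)=22)
Step 4: insert 28 -> lo=[1, 22] hi=[28, 32] -> (len(lo)=2, len(hi)=2, max(lo)=22)
Step 5: insert 38 -> lo=[1, 22, 28] hi=[32, 38] -> (len(lo)=3, len(hi)=2, max(lo)=28)
Step 6: insert 27 -> lo=[1, 22, 27] hi=[28, 32, 38] -> (len(lo)=3, len(hi)=3, max(lo)=27)
Step 7: insert 7 -> lo=[1, 7, 22, 27] hi=[28, 32, 38] -> (len(lo)=4, len(hi)=3, max(lo)=27)
Step 8: insert 3 -> lo=[1, 3, 7, 22] hi=[27, 28, 32, 38] -> (len(lo)=4, len(hi)=4, max(lo)=22)
Step 9: insert 22 -> lo=[1, 3, 7, 22, 22] hi=[27, 28, 32, 38] -> (len(lo)=5, len(hi)=4, max(lo)=22)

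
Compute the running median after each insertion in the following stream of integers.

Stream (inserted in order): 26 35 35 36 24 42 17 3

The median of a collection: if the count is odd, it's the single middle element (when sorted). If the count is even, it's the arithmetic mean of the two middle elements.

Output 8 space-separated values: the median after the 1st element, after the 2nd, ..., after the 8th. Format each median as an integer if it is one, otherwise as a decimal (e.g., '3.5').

Step 1: insert 26 -> lo=[26] (size 1, max 26) hi=[] (size 0) -> median=26
Step 2: insert 35 -> lo=[26] (size 1, max 26) hi=[35] (size 1, min 35) -> median=30.5
Step 3: insert 35 -> lo=[26, 35] (size 2, max 35) hi=[35] (size 1, min 35) -> median=35
Step 4: insert 36 -> lo=[26, 35] (size 2, max 35) hi=[35, 36] (size 2, min 35) -> median=35
Step 5: insert 24 -> lo=[24, 26, 35] (size 3, max 35) hi=[35, 36] (size 2, min 35) -> median=35
Step 6: insert 42 -> lo=[24, 26, 35] (size 3, max 35) hi=[35, 36, 42] (size 3, min 35) -> median=35
Step 7: insert 17 -> lo=[17, 24, 26, 35] (size 4, max 35) hi=[35, 36, 42] (size 3, min 35) -> median=35
Step 8: insert 3 -> lo=[3, 17, 24, 26] (size 4, max 26) hi=[35, 35, 36, 42] (size 4, min 35) -> median=30.5

Answer: 26 30.5 35 35 35 35 35 30.5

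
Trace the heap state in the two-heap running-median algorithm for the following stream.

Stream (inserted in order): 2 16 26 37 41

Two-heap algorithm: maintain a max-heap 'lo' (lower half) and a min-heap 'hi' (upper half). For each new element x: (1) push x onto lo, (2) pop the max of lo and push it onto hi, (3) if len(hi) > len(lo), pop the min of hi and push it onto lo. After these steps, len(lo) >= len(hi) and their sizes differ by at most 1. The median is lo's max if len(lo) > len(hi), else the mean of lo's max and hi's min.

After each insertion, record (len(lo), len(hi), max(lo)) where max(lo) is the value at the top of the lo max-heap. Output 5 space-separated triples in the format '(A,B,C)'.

Answer: (1,0,2) (1,1,2) (2,1,16) (2,2,16) (3,2,26)

Derivation:
Step 1: insert 2 -> lo=[2] hi=[] -> (len(lo)=1, len(hi)=0, max(lo)=2)
Step 2: insert 16 -> lo=[2] hi=[16] -> (len(lo)=1, len(hi)=1, max(lo)=2)
Step 3: insert 26 -> lo=[2, 16] hi=[26] -> (len(lo)=2, len(hi)=1, max(lo)=16)
Step 4: insert 37 -> lo=[2, 16] hi=[26, 37] -> (len(lo)=2, len(hi)=2, max(lo)=16)
Step 5: insert 41 -> lo=[2, 16, 26] hi=[37, 41] -> (len(lo)=3, len(hi)=2, max(lo)=26)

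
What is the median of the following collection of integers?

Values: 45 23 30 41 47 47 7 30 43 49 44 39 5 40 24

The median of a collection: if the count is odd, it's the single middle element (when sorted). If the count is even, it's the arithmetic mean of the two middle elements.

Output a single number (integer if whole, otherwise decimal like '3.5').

Answer: 40

Derivation:
Step 1: insert 45 -> lo=[45] (size 1, max 45) hi=[] (size 0) -> median=45
Step 2: insert 23 -> lo=[23] (size 1, max 23) hi=[45] (size 1, min 45) -> median=34
Step 3: insert 30 -> lo=[23, 30] (size 2, max 30) hi=[45] (size 1, min 45) -> median=30
Step 4: insert 41 -> lo=[23, 30] (size 2, max 30) hi=[41, 45] (size 2, min 41) -> median=35.5
Step 5: insert 47 -> lo=[23, 30, 41] (size 3, max 41) hi=[45, 47] (size 2, min 45) -> median=41
Step 6: insert 47 -> lo=[23, 30, 41] (size 3, max 41) hi=[45, 47, 47] (size 3, min 45) -> median=43
Step 7: insert 7 -> lo=[7, 23, 30, 41] (size 4, max 41) hi=[45, 47, 47] (size 3, min 45) -> median=41
Step 8: insert 30 -> lo=[7, 23, 30, 30] (size 4, max 30) hi=[41, 45, 47, 47] (size 4, min 41) -> median=35.5
Step 9: insert 43 -> lo=[7, 23, 30, 30, 41] (size 5, max 41) hi=[43, 45, 47, 47] (size 4, min 43) -> median=41
Step 10: insert 49 -> lo=[7, 23, 30, 30, 41] (size 5, max 41) hi=[43, 45, 47, 47, 49] (size 5, min 43) -> median=42
Step 11: insert 44 -> lo=[7, 23, 30, 30, 41, 43] (size 6, max 43) hi=[44, 45, 47, 47, 49] (size 5, min 44) -> median=43
Step 12: insert 39 -> lo=[7, 23, 30, 30, 39, 41] (size 6, max 41) hi=[43, 44, 45, 47, 47, 49] (size 6, min 43) -> median=42
Step 13: insert 5 -> lo=[5, 7, 23, 30, 30, 39, 41] (size 7, max 41) hi=[43, 44, 45, 47, 47, 49] (size 6, min 43) -> median=41
Step 14: insert 40 -> lo=[5, 7, 23, 30, 30, 39, 40] (size 7, max 40) hi=[41, 43, 44, 45, 47, 47, 49] (size 7, min 41) -> median=40.5
Step 15: insert 24 -> lo=[5, 7, 23, 24, 30, 30, 39, 40] (size 8, max 40) hi=[41, 43, 44, 45, 47, 47, 49] (size 7, min 41) -> median=40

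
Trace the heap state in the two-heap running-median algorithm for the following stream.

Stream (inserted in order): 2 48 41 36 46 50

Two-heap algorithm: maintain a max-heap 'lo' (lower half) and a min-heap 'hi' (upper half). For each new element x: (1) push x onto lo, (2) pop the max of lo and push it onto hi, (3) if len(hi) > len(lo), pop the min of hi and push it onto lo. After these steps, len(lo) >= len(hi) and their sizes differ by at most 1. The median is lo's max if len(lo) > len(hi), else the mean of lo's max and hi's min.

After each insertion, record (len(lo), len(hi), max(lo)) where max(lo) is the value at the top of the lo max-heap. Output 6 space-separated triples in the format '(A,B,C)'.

Step 1: insert 2 -> lo=[2] hi=[] -> (len(lo)=1, len(hi)=0, max(lo)=2)
Step 2: insert 48 -> lo=[2] hi=[48] -> (len(lo)=1, len(hi)=1, max(lo)=2)
Step 3: insert 41 -> lo=[2, 41] hi=[48] -> (len(lo)=2, len(hi)=1, max(lo)=41)
Step 4: insert 36 -> lo=[2, 36] hi=[41, 48] -> (len(lo)=2, len(hi)=2, max(lo)=36)
Step 5: insert 46 -> lo=[2, 36, 41] hi=[46, 48] -> (len(lo)=3, len(hi)=2, max(lo)=41)
Step 6: insert 50 -> lo=[2, 36, 41] hi=[46, 48, 50] -> (len(lo)=3, len(hi)=3, max(lo)=41)

Answer: (1,0,2) (1,1,2) (2,1,41) (2,2,36) (3,2,41) (3,3,41)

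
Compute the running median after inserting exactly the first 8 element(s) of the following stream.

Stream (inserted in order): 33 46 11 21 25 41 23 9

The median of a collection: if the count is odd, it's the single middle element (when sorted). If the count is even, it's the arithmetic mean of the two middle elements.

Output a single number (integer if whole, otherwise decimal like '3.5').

Step 1: insert 33 -> lo=[33] (size 1, max 33) hi=[] (size 0) -> median=33
Step 2: insert 46 -> lo=[33] (size 1, max 33) hi=[46] (size 1, min 46) -> median=39.5
Step 3: insert 11 -> lo=[11, 33] (size 2, max 33) hi=[46] (size 1, min 46) -> median=33
Step 4: insert 21 -> lo=[11, 21] (size 2, max 21) hi=[33, 46] (size 2, min 33) -> median=27
Step 5: insert 25 -> lo=[11, 21, 25] (size 3, max 25) hi=[33, 46] (size 2, min 33) -> median=25
Step 6: insert 41 -> lo=[11, 21, 25] (size 3, max 25) hi=[33, 41, 46] (size 3, min 33) -> median=29
Step 7: insert 23 -> lo=[11, 21, 23, 25] (size 4, max 25) hi=[33, 41, 46] (size 3, min 33) -> median=25
Step 8: insert 9 -> lo=[9, 11, 21, 23] (size 4, max 23) hi=[25, 33, 41, 46] (size 4, min 25) -> median=24

Answer: 24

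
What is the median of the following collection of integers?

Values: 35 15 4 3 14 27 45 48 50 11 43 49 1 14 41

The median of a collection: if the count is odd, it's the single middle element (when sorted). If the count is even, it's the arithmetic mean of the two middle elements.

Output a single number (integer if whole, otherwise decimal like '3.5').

Step 1: insert 35 -> lo=[35] (size 1, max 35) hi=[] (size 0) -> median=35
Step 2: insert 15 -> lo=[15] (size 1, max 15) hi=[35] (size 1, min 35) -> median=25
Step 3: insert 4 -> lo=[4, 15] (size 2, max 15) hi=[35] (size 1, min 35) -> median=15
Step 4: insert 3 -> lo=[3, 4] (size 2, max 4) hi=[15, 35] (size 2, min 15) -> median=9.5
Step 5: insert 14 -> lo=[3, 4, 14] (size 3, max 14) hi=[15, 35] (size 2, min 15) -> median=14
Step 6: insert 27 -> lo=[3, 4, 14] (size 3, max 14) hi=[15, 27, 35] (size 3, min 15) -> median=14.5
Step 7: insert 45 -> lo=[3, 4, 14, 15] (size 4, max 15) hi=[27, 35, 45] (size 3, min 27) -> median=15
Step 8: insert 48 -> lo=[3, 4, 14, 15] (size 4, max 15) hi=[27, 35, 45, 48] (size 4, min 27) -> median=21
Step 9: insert 50 -> lo=[3, 4, 14, 15, 27] (size 5, max 27) hi=[35, 45, 48, 50] (size 4, min 35) -> median=27
Step 10: insert 11 -> lo=[3, 4, 11, 14, 15] (size 5, max 15) hi=[27, 35, 45, 48, 50] (size 5, min 27) -> median=21
Step 11: insert 43 -> lo=[3, 4, 11, 14, 15, 27] (size 6, max 27) hi=[35, 43, 45, 48, 50] (size 5, min 35) -> median=27
Step 12: insert 49 -> lo=[3, 4, 11, 14, 15, 27] (size 6, max 27) hi=[35, 43, 45, 48, 49, 50] (size 6, min 35) -> median=31
Step 13: insert 1 -> lo=[1, 3, 4, 11, 14, 15, 27] (size 7, max 27) hi=[35, 43, 45, 48, 49, 50] (size 6, min 35) -> median=27
Step 14: insert 14 -> lo=[1, 3, 4, 11, 14, 14, 15] (size 7, max 15) hi=[27, 35, 43, 45, 48, 49, 50] (size 7, min 27) -> median=21
Step 15: insert 41 -> lo=[1, 3, 4, 11, 14, 14, 15, 27] (size 8, max 27) hi=[35, 41, 43, 45, 48, 49, 50] (size 7, min 35) -> median=27

Answer: 27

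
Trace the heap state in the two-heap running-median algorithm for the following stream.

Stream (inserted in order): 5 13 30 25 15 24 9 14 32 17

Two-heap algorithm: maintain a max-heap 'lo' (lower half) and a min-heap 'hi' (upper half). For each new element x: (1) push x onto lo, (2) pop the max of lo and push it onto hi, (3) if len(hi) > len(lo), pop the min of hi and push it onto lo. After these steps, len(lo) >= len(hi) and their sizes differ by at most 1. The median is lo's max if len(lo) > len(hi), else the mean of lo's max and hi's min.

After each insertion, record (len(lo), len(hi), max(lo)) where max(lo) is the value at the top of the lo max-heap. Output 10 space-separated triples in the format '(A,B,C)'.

Answer: (1,0,5) (1,1,5) (2,1,13) (2,2,13) (3,2,15) (3,3,15) (4,3,15) (4,4,14) (5,4,15) (5,5,15)

Derivation:
Step 1: insert 5 -> lo=[5] hi=[] -> (len(lo)=1, len(hi)=0, max(lo)=5)
Step 2: insert 13 -> lo=[5] hi=[13] -> (len(lo)=1, len(hi)=1, max(lo)=5)
Step 3: insert 30 -> lo=[5, 13] hi=[30] -> (len(lo)=2, len(hi)=1, max(lo)=13)
Step 4: insert 25 -> lo=[5, 13] hi=[25, 30] -> (len(lo)=2, len(hi)=2, max(lo)=13)
Step 5: insert 15 -> lo=[5, 13, 15] hi=[25, 30] -> (len(lo)=3, len(hi)=2, max(lo)=15)
Step 6: insert 24 -> lo=[5, 13, 15] hi=[24, 25, 30] -> (len(lo)=3, len(hi)=3, max(lo)=15)
Step 7: insert 9 -> lo=[5, 9, 13, 15] hi=[24, 25, 30] -> (len(lo)=4, len(hi)=3, max(lo)=15)
Step 8: insert 14 -> lo=[5, 9, 13, 14] hi=[15, 24, 25, 30] -> (len(lo)=4, len(hi)=4, max(lo)=14)
Step 9: insert 32 -> lo=[5, 9, 13, 14, 15] hi=[24, 25, 30, 32] -> (len(lo)=5, len(hi)=4, max(lo)=15)
Step 10: insert 17 -> lo=[5, 9, 13, 14, 15] hi=[17, 24, 25, 30, 32] -> (len(lo)=5, len(hi)=5, max(lo)=15)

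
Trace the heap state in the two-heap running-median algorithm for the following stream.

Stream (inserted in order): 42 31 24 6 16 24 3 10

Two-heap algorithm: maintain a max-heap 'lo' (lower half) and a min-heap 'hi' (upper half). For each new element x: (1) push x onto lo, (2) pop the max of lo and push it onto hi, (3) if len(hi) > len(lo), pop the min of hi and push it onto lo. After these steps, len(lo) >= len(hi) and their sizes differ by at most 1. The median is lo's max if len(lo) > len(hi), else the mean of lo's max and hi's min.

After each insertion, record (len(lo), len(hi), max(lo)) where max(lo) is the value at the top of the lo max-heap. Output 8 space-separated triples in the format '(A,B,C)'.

Answer: (1,0,42) (1,1,31) (2,1,31) (2,2,24) (3,2,24) (3,3,24) (4,3,24) (4,4,16)

Derivation:
Step 1: insert 42 -> lo=[42] hi=[] -> (len(lo)=1, len(hi)=0, max(lo)=42)
Step 2: insert 31 -> lo=[31] hi=[42] -> (len(lo)=1, len(hi)=1, max(lo)=31)
Step 3: insert 24 -> lo=[24, 31] hi=[42] -> (len(lo)=2, len(hi)=1, max(lo)=31)
Step 4: insert 6 -> lo=[6, 24] hi=[31, 42] -> (len(lo)=2, len(hi)=2, max(lo)=24)
Step 5: insert 16 -> lo=[6, 16, 24] hi=[31, 42] -> (len(lo)=3, len(hi)=2, max(lo)=24)
Step 6: insert 24 -> lo=[6, 16, 24] hi=[24, 31, 42] -> (len(lo)=3, len(hi)=3, max(lo)=24)
Step 7: insert 3 -> lo=[3, 6, 16, 24] hi=[24, 31, 42] -> (len(lo)=4, len(hi)=3, max(lo)=24)
Step 8: insert 10 -> lo=[3, 6, 10, 16] hi=[24, 24, 31, 42] -> (len(lo)=4, len(hi)=4, max(lo)=16)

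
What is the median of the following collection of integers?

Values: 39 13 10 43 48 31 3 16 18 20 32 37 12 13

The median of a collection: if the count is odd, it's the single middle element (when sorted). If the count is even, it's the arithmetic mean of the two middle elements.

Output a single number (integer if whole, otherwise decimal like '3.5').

Step 1: insert 39 -> lo=[39] (size 1, max 39) hi=[] (size 0) -> median=39
Step 2: insert 13 -> lo=[13] (size 1, max 13) hi=[39] (size 1, min 39) -> median=26
Step 3: insert 10 -> lo=[10, 13] (size 2, max 13) hi=[39] (size 1, min 39) -> median=13
Step 4: insert 43 -> lo=[10, 13] (size 2, max 13) hi=[39, 43] (size 2, min 39) -> median=26
Step 5: insert 48 -> lo=[10, 13, 39] (size 3, max 39) hi=[43, 48] (size 2, min 43) -> median=39
Step 6: insert 31 -> lo=[10, 13, 31] (size 3, max 31) hi=[39, 43, 48] (size 3, min 39) -> median=35
Step 7: insert 3 -> lo=[3, 10, 13, 31] (size 4, max 31) hi=[39, 43, 48] (size 3, min 39) -> median=31
Step 8: insert 16 -> lo=[3, 10, 13, 16] (size 4, max 16) hi=[31, 39, 43, 48] (size 4, min 31) -> median=23.5
Step 9: insert 18 -> lo=[3, 10, 13, 16, 18] (size 5, max 18) hi=[31, 39, 43, 48] (size 4, min 31) -> median=18
Step 10: insert 20 -> lo=[3, 10, 13, 16, 18] (size 5, max 18) hi=[20, 31, 39, 43, 48] (size 5, min 20) -> median=19
Step 11: insert 32 -> lo=[3, 10, 13, 16, 18, 20] (size 6, max 20) hi=[31, 32, 39, 43, 48] (size 5, min 31) -> median=20
Step 12: insert 37 -> lo=[3, 10, 13, 16, 18, 20] (size 6, max 20) hi=[31, 32, 37, 39, 43, 48] (size 6, min 31) -> median=25.5
Step 13: insert 12 -> lo=[3, 10, 12, 13, 16, 18, 20] (size 7, max 20) hi=[31, 32, 37, 39, 43, 48] (size 6, min 31) -> median=20
Step 14: insert 13 -> lo=[3, 10, 12, 13, 13, 16, 18] (size 7, max 18) hi=[20, 31, 32, 37, 39, 43, 48] (size 7, min 20) -> median=19

Answer: 19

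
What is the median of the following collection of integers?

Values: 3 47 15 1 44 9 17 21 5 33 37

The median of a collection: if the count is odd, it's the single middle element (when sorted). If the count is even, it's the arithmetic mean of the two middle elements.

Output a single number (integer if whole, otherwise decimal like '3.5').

Answer: 17

Derivation:
Step 1: insert 3 -> lo=[3] (size 1, max 3) hi=[] (size 0) -> median=3
Step 2: insert 47 -> lo=[3] (size 1, max 3) hi=[47] (size 1, min 47) -> median=25
Step 3: insert 15 -> lo=[3, 15] (size 2, max 15) hi=[47] (size 1, min 47) -> median=15
Step 4: insert 1 -> lo=[1, 3] (size 2, max 3) hi=[15, 47] (size 2, min 15) -> median=9
Step 5: insert 44 -> lo=[1, 3, 15] (size 3, max 15) hi=[44, 47] (size 2, min 44) -> median=15
Step 6: insert 9 -> lo=[1, 3, 9] (size 3, max 9) hi=[15, 44, 47] (size 3, min 15) -> median=12
Step 7: insert 17 -> lo=[1, 3, 9, 15] (size 4, max 15) hi=[17, 44, 47] (size 3, min 17) -> median=15
Step 8: insert 21 -> lo=[1, 3, 9, 15] (size 4, max 15) hi=[17, 21, 44, 47] (size 4, min 17) -> median=16
Step 9: insert 5 -> lo=[1, 3, 5, 9, 15] (size 5, max 15) hi=[17, 21, 44, 47] (size 4, min 17) -> median=15
Step 10: insert 33 -> lo=[1, 3, 5, 9, 15] (size 5, max 15) hi=[17, 21, 33, 44, 47] (size 5, min 17) -> median=16
Step 11: insert 37 -> lo=[1, 3, 5, 9, 15, 17] (size 6, max 17) hi=[21, 33, 37, 44, 47] (size 5, min 21) -> median=17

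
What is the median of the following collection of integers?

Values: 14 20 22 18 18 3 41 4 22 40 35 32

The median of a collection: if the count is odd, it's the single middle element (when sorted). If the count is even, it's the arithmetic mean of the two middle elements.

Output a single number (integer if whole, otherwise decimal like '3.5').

Step 1: insert 14 -> lo=[14] (size 1, max 14) hi=[] (size 0) -> median=14
Step 2: insert 20 -> lo=[14] (size 1, max 14) hi=[20] (size 1, min 20) -> median=17
Step 3: insert 22 -> lo=[14, 20] (size 2, max 20) hi=[22] (size 1, min 22) -> median=20
Step 4: insert 18 -> lo=[14, 18] (size 2, max 18) hi=[20, 22] (size 2, min 20) -> median=19
Step 5: insert 18 -> lo=[14, 18, 18] (size 3, max 18) hi=[20, 22] (size 2, min 20) -> median=18
Step 6: insert 3 -> lo=[3, 14, 18] (size 3, max 18) hi=[18, 20, 22] (size 3, min 18) -> median=18
Step 7: insert 41 -> lo=[3, 14, 18, 18] (size 4, max 18) hi=[20, 22, 41] (size 3, min 20) -> median=18
Step 8: insert 4 -> lo=[3, 4, 14, 18] (size 4, max 18) hi=[18, 20, 22, 41] (size 4, min 18) -> median=18
Step 9: insert 22 -> lo=[3, 4, 14, 18, 18] (size 5, max 18) hi=[20, 22, 22, 41] (size 4, min 20) -> median=18
Step 10: insert 40 -> lo=[3, 4, 14, 18, 18] (size 5, max 18) hi=[20, 22, 22, 40, 41] (size 5, min 20) -> median=19
Step 11: insert 35 -> lo=[3, 4, 14, 18, 18, 20] (size 6, max 20) hi=[22, 22, 35, 40, 41] (size 5, min 22) -> median=20
Step 12: insert 32 -> lo=[3, 4, 14, 18, 18, 20] (size 6, max 20) hi=[22, 22, 32, 35, 40, 41] (size 6, min 22) -> median=21

Answer: 21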